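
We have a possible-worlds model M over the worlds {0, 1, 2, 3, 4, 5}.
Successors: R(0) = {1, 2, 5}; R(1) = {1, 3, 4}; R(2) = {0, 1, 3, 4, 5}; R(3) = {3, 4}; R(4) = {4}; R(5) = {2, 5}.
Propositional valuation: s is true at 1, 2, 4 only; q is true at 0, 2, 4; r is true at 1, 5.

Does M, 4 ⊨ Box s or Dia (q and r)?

Yes

Recall that Box ψ holds at a world iff ψ holds at every accessible world, and Dia ψ holds iff ψ holds at some accessible world.
At 4: Box s is true, Dia (q and r) is false, so Box s or Dia (q and r) is true.
  At 4: Box s requires s at every successor {4}.
    At 4: s is true.
  So Box s is true at 4.
  At 4: Dia (q and r) requires q and r at some successor in {4}.
    At 4: q and r is false.
  So Dia (q and r) is false at 4.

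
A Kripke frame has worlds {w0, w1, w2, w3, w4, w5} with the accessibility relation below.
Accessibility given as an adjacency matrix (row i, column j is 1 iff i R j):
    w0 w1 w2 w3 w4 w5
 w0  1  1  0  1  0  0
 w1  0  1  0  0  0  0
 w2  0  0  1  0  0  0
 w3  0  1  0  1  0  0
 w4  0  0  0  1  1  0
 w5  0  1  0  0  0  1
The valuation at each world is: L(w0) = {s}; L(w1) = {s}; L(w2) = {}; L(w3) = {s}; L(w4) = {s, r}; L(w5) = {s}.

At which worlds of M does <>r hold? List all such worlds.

Let φ = <>r. Evaluate φ at each world:
  w0 (successors {w0, w1, w3}): φ is false.
  w1 (successors {w1}): φ is false.
  w2 (successors {w2}): φ is false.
  w3 (successors {w1, w3}): φ is false.
  w4 (successors {w3, w4}): φ is true.
  w5 (successors {w1, w5}): φ is false.
For instance, at w5:
  At w5: <>r requires r at some successor in {w1, w5}.
    At w1: r is false.
    At w5: r is false.
  So <>r is false at w5.
Satisfying worlds: {w4}

w4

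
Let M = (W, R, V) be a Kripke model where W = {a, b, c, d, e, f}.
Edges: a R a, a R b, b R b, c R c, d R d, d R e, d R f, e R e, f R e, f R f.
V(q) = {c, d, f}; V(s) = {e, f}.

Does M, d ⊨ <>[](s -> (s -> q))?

No

At d: <>[](s -> (s -> q)) requires [](s -> (s -> q)) at some successor in {d, e, f}.
  At d: [](s -> (s -> q)) is false.
  At e: [](s -> (s -> q)) is false.
  At f: [](s -> (s -> q)) is false.
So <>[](s -> (s -> q)) is false at d.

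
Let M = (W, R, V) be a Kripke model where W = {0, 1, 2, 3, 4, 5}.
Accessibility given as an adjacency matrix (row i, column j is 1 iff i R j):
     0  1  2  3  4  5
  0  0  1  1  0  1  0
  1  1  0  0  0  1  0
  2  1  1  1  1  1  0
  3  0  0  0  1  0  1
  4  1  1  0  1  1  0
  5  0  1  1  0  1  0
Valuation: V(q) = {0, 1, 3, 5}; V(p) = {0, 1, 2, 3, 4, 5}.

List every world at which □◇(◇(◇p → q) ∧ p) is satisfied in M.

0, 1, 2, 3, 4, 5

Recall that □ψ holds at a world iff ψ holds at every accessible world, and ◇ψ holds iff ψ holds at some accessible world.
Let φ = □◇(◇(◇p → q) ∧ p). Evaluate φ at each world:
  0 (successors {1, 2, 4}): φ is true.
  1 (successors {0, 4}): φ is true.
  2 (successors {0, 1, 2, 3, 4}): φ is true.
  3 (successors {3, 5}): φ is true.
  4 (successors {0, 1, 3, 4}): φ is true.
  5 (successors {1, 2, 4}): φ is true.
For instance, at 3:
  At 3: □◇(◇(◇p → q) ∧ p) requires ◇(◇(◇p → q) ∧ p) at every successor {3, 5}.
      At 3: ◇(◇(◇p → q) ∧ p) requires ◇(◇p → q) ∧ p at some successor in {3, 5}.
        ◇(◇p → q) ∧ p holds at 3, so ◇(◇(◇p → q) ∧ p) is true at 3.
      At 5: ◇(◇(◇p → q) ∧ p) requires ◇(◇p → q) ∧ p at some successor in {1, 2, 4}.
        ◇(◇p → q) ∧ p holds at 1, so ◇(◇(◇p → q) ∧ p) is true at 5.
  So □◇(◇(◇p → q) ∧ p) is true at 3.
Satisfying worlds: {0, 1, 2, 3, 4, 5}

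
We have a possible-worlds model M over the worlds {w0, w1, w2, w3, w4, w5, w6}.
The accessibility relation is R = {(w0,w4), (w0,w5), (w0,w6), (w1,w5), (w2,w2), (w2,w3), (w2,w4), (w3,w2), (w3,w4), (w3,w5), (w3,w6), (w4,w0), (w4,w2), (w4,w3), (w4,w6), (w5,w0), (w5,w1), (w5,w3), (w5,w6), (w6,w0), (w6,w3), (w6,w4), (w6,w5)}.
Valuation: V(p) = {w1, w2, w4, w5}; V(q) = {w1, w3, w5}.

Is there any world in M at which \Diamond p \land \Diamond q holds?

Yes

Let φ = \Diamond p \land \Diamond q. Evaluate φ at each world:
  w0 (successors {w4, w5, w6}): φ is true.
  w1 (successors {w5}): φ is true.
  w2 (successors {w2, w3, w4}): φ is true.
  w3 (successors {w2, w4, w5, w6}): φ is true.
  w4 (successors {w0, w2, w3, w6}): φ is true.
  w5 (successors {w0, w1, w3, w6}): φ is true.
  w6 (successors {w0, w3, w4, w5}): φ is true.
Detail at w0 (witness):
  At w0: \Diamond p is true, \Diamond q is true, so \Diamond p \land \Diamond q is true.
    At w0: \Diamond p requires p at some successor in {w4, w5, w6}.
      p holds at w4, so \Diamond p is true at w0.
    At w0: \Diamond q requires q at some successor in {w4, w5, w6}.
      q holds at w5, so \Diamond q is true at w0.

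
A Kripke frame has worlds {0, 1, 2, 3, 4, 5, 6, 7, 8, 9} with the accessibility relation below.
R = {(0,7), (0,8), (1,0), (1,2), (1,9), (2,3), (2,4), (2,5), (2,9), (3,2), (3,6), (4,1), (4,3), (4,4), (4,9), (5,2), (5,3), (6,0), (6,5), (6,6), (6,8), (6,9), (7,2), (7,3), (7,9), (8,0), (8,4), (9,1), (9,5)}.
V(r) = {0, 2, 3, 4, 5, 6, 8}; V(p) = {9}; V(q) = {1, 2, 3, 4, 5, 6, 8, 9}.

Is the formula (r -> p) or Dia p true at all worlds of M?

Let φ = (r -> p) or Dia p. Evaluate φ at each world:
  0 (successors {7, 8}): φ is false.
  1 (successors {0, 2, 9}): φ is true.
  2 (successors {3, 4, 5, 9}): φ is true.
  3 (successors {2, 6}): φ is false.
  4 (successors {1, 3, 4, 9}): φ is true.
  5 (successors {2, 3}): φ is false.
  6 (successors {0, 5, 6, 8, 9}): φ is true.
  7 (successors {2, 3, 9}): φ is true.
  8 (successors {0, 4}): φ is false.
  9 (successors {1, 5}): φ is true.
Detail at 0 (counterexample):
  At 0: r -> p is false, Dia p is false, so (r -> p) or Dia p is false.
    At 0: Dia p requires p at some successor in {7, 8}.
      At 7: p is false.
      At 8: p is false.
    So Dia p is false at 0.

No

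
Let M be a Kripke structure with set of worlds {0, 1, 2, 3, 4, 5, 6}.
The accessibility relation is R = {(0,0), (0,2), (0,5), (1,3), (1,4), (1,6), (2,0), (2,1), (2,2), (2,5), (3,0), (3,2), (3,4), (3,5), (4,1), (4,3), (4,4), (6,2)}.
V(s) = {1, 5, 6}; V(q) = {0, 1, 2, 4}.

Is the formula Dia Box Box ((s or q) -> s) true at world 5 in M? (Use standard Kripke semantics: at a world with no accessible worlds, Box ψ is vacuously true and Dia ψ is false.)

At 5: no accessible worlds, so Dia Box Box ((s or q) -> s) is false.

No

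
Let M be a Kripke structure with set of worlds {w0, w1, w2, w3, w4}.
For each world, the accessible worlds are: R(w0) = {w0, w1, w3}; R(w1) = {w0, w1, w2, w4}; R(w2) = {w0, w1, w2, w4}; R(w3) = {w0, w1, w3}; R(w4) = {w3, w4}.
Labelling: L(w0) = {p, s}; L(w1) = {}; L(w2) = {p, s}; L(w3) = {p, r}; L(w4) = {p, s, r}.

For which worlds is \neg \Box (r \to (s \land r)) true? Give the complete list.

Let φ = \neg \Box (r \to (s \land r)). Evaluate φ at each world:
  w0 (successors {w0, w1, w3}): φ is true.
  w1 (successors {w0, w1, w2, w4}): φ is false.
  w2 (successors {w0, w1, w2, w4}): φ is false.
  w3 (successors {w0, w1, w3}): φ is true.
  w4 (successors {w3, w4}): φ is true.
For instance, at w2:
  At w2: \Box (r \to (s \land r)) is true, so \neg \Box (r \to (s \land r)) is false.
    At w2: \Box (r \to (s \land r)) requires r \to (s \land r) at every successor {w0, w1, w2, w4}.
      At w0: r \to (s \land r) is true.
      At w1: r \to (s \land r) is true.
      At w2: r \to (s \land r) is true.
      At w4: r \to (s \land r) is true.
    So \Box (r \to (s \land r)) is true at w2.
Satisfying worlds: {w0, w3, w4}

w0, w3, w4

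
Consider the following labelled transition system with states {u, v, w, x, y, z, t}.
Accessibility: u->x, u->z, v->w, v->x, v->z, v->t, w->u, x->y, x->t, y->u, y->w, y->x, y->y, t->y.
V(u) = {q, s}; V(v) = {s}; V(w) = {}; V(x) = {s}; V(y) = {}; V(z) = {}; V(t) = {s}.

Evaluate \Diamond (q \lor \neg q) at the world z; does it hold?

At z: no accessible worlds, so \Diamond (q \lor \neg q) is false.

No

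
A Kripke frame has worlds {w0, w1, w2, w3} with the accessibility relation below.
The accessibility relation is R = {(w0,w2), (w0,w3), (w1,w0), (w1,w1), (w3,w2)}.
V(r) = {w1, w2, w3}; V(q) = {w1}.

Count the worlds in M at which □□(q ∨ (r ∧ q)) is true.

Let φ = □□(q ∨ (r ∧ q)). Evaluate φ at each world:
  w0 (successors {w2, w3}): φ is false.
  w1 (successors {w0, w1}): φ is false.
  w2 (successors ∅): φ is true.
  w3 (successors {w2}): φ is true.
For instance, at w1:
  At w1: □□(q ∨ (r ∧ q)) requires □(q ∨ (r ∧ q)) at every successor {w0, w1}.
    □(q ∨ (r ∧ q)) fails at w0, so □□(q ∨ (r ∧ q)) is false at w1.
      At w0: □(q ∨ (r ∧ q)) requires q ∨ (r ∧ q) at every successor {w2, w3}.
        q ∨ (r ∧ q) fails at w2, so □(q ∨ (r ∧ q)) is false at w0.
Satisfying worlds: {w2, w3}

2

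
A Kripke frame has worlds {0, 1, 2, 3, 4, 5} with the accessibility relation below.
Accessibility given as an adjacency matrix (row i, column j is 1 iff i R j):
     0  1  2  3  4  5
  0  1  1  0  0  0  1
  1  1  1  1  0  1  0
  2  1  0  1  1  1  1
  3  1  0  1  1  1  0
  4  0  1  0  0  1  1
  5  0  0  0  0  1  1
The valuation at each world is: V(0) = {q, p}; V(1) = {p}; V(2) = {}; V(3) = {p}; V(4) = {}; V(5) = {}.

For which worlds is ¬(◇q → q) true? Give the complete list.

Let φ = ¬(◇q → q). Evaluate φ at each world:
  0 (successors {0, 1, 5}): φ is false.
  1 (successors {0, 1, 2, 4}): φ is true.
  2 (successors {0, 2, 3, 4, 5}): φ is true.
  3 (successors {0, 2, 3, 4}): φ is true.
  4 (successors {1, 4, 5}): φ is false.
  5 (successors {4, 5}): φ is false.
For instance, at 0:
  At 0: ◇q → q is true, so ¬(◇q → q) is false.
    At 0: ◇q is true, q is true, so ◇q → q is true.
      At 0: ◇q requires q at some successor in {0, 1, 5}.
        q holds at 0, so ◇q is true at 0.
Satisfying worlds: {1, 2, 3}

1, 2, 3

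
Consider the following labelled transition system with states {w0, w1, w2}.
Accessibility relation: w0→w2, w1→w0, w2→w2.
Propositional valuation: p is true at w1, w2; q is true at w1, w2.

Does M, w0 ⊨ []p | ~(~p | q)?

Yes

At w0: []p is true, ~(~p | q) is false, so []p | ~(~p | q) is true.
  At w0: []p requires p at every successor {w2}.
    At w2: p is true.
  So []p is true at w0.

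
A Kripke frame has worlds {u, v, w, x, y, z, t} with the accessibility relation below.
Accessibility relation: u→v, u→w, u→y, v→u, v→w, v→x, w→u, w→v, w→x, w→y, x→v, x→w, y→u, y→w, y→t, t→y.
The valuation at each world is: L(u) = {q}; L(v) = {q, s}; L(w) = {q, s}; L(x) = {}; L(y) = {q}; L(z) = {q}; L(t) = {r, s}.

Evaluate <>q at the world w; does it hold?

Yes

At w: <>q requires q at some successor in {u, v, x, y}.
  q holds at u, so <>q is true at w.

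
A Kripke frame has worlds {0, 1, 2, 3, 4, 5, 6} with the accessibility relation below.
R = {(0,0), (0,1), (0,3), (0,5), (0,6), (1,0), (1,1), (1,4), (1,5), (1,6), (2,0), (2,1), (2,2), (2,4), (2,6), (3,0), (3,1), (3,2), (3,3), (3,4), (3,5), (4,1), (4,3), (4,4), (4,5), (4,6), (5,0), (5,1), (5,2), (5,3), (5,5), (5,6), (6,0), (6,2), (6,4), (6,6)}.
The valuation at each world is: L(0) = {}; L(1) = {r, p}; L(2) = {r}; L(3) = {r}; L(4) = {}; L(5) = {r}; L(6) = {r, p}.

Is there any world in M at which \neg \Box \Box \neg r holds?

Yes

Recall that \Box ψ holds at a world iff ψ holds at every accessible world, and \Diamond ψ holds iff ψ holds at some accessible world.
Let φ = \neg \Box \Box \neg r. Evaluate φ at each world:
  0 (successors {0, 1, 3, 5, 6}): φ is true.
  1 (successors {0, 1, 4, 5, 6}): φ is true.
  2 (successors {0, 1, 2, 4, 6}): φ is true.
  3 (successors {0, 1, 2, 3, 4, 5}): φ is true.
  4 (successors {1, 3, 4, 5, 6}): φ is true.
  5 (successors {0, 1, 2, 3, 5, 6}): φ is true.
  6 (successors {0, 2, 4, 6}): φ is true.
Detail at 0 (witness):
  At 0: \Box \Box \neg r is false, so \neg \Box \Box \neg r is true.
    At 0: \Box \Box \neg r requires \Box \neg r at every successor {0, 1, 3, 5, 6}.
      \Box \neg r fails at 0, so \Box \Box \neg r is false at 0.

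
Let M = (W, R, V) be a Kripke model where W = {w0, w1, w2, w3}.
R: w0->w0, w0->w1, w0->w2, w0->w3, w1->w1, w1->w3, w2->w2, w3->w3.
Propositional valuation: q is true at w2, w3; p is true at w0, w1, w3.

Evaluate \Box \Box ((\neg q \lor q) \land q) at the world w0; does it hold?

At w0: \Box \Box ((\neg q \lor q) \land q) requires \Box ((\neg q \lor q) \land q) at every successor {w0, w1, w2, w3}.
  \Box ((\neg q \lor q) \land q) fails at w0, so \Box \Box ((\neg q \lor q) \land q) is false at w0.
    At w0: \Box ((\neg q \lor q) \land q) requires (\neg q \lor q) \land q at every successor {w0, w1, w2, w3}.
      (\neg q \lor q) \land q fails at w0, so \Box ((\neg q \lor q) \land q) is false at w0.

No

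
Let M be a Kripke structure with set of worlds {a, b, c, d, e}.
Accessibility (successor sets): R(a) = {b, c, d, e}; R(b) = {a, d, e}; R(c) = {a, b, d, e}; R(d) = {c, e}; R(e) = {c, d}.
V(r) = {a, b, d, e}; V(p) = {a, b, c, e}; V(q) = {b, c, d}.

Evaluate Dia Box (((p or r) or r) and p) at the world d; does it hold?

No

At d: Dia Box (((p or r) or r) and p) requires Box (((p or r) or r) and p) at some successor in {c, e}.
  At c: Box (((p or r) or r) and p) is false.
  At e: Box (((p or r) or r) and p) is false.
So Dia Box (((p or r) or r) and p) is false at d.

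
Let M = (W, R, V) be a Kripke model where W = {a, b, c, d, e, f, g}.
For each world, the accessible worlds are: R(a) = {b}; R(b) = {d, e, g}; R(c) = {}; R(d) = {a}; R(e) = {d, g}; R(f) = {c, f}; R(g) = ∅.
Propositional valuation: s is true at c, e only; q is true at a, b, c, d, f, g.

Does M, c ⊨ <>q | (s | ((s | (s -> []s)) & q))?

At c: <>q is false, s | ((s | (s -> []s)) & q) is true, so <>q | (s | ((s | (s -> []s)) & q)) is true.
  At c: no accessible worlds, so <>q is false.
  At c: s is true, (s | (s -> []s)) & q is true, so s | ((s | (s -> []s)) & q) is true.
    At c: s | (s -> []s) is true, q is true, so (s | (s -> []s)) & q is true.
      At c: s is true, s -> []s is true, so s | (s -> []s) is true.

Yes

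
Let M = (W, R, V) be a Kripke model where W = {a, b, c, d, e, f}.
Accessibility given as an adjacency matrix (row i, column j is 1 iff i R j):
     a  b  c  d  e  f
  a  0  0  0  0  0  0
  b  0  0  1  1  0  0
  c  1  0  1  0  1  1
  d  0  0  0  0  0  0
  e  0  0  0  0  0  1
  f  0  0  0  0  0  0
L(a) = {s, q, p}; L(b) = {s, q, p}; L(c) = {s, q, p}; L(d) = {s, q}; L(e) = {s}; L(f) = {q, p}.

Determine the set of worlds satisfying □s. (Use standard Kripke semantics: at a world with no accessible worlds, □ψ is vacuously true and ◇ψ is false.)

Let φ = □s. Evaluate φ at each world:
  a (successors ∅): φ is true.
  b (successors {c, d}): φ is true.
  c (successors {a, c, e, f}): φ is false.
  d (successors ∅): φ is true.
  e (successors {f}): φ is false.
  f (successors ∅): φ is true.
For instance, at b:
  At b: □s requires s at every successor {c, d}.
    At c: s is true.
    At d: s is true.
  So □s is true at b.
Satisfying worlds: {a, b, d, f}

a, b, d, f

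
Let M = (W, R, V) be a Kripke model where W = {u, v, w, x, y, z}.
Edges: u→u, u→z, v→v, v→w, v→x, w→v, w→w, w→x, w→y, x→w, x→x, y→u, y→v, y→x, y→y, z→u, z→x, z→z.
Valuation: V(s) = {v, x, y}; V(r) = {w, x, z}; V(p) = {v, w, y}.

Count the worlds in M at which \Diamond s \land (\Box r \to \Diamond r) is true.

Let φ = \Diamond s \land (\Box r \to \Diamond r). Evaluate φ at each world:
  u (successors {u, z}): φ is false.
  v (successors {v, w, x}): φ is true.
  w (successors {v, w, x, y}): φ is true.
  x (successors {w, x}): φ is true.
  y (successors {u, v, x, y}): φ is true.
  z (successors {u, x, z}): φ is true.
For instance, at y:
  At y: \Diamond s is true, \Box r \to \Diamond r is true, so \Diamond s \land (\Box r \to \Diamond r) is true.
    At y: \Diamond s requires s at some successor in {u, v, x, y}.
      s holds at v, so \Diamond s is true at y.
    At y: \Box r is false, \Diamond r is true, so \Box r \to \Diamond r is true.
      At y: \Box r requires r at every successor {u, v, x, y}.
        r fails at u, so \Box r is false at y.
      At y: \Diamond r requires r at some successor in {u, v, x, y}.
        r holds at x, so \Diamond r is true at y.
Satisfying worlds: {v, w, x, y, z}

5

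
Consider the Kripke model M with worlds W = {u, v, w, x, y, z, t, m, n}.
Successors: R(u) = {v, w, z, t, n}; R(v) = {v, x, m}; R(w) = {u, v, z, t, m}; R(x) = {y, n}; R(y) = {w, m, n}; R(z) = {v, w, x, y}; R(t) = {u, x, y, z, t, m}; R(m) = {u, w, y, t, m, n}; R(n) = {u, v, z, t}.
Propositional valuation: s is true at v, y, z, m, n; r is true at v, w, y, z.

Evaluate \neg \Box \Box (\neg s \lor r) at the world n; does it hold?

Yes

Recall that \Box ψ holds at a world iff ψ holds at every accessible world, and \Diamond ψ holds iff ψ holds at some accessible world.
At n: \Box \Box (\neg s \lor r) is false, so \neg \Box \Box (\neg s \lor r) is true.
  At n: \Box \Box (\neg s \lor r) requires \Box (\neg s \lor r) at every successor {u, v, z, t}.
    \Box (\neg s \lor r) fails at u, so \Box \Box (\neg s \lor r) is false at n.
      At u: \Box (\neg s \lor r) requires \neg s \lor r at every successor {v, w, z, t, n}.
        \neg s \lor r fails at n, so \Box (\neg s \lor r) is false at u.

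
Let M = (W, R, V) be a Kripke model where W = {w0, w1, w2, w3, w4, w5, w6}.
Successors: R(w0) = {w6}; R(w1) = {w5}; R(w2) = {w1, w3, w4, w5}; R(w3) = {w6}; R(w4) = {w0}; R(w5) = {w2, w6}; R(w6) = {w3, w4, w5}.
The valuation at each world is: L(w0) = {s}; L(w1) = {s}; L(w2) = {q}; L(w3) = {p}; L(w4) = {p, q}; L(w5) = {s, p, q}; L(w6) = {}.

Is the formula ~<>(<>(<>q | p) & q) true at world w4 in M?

Yes

Recall that <>ψ holds at a world iff ψ holds at some accessible world.
At w4: <>(<>(<>q | p) & q) is false, so ~<>(<>(<>q | p) & q) is true.
  At w4: <>(<>(<>q | p) & q) requires <>(<>q | p) & q at some successor in {w0}.
    At w0: <>(<>q | p) & q is false.
  So <>(<>(<>q | p) & q) is false at w4.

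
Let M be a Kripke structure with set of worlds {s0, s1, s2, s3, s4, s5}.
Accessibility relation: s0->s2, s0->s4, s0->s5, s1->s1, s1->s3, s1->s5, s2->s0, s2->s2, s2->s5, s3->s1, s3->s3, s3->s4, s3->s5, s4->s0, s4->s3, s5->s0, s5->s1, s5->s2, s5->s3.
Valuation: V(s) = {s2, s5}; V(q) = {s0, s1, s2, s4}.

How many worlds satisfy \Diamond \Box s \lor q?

Recall that \Box ψ holds at a world iff ψ holds at every accessible world, and \Diamond ψ holds iff ψ holds at some accessible world.
Let φ = \Diamond \Box s \lor q. Evaluate φ at each world:
  s0 (successors {s2, s4, s5}): φ is true.
  s1 (successors {s1, s3, s5}): φ is true.
  s2 (successors {s0, s2, s5}): φ is true.
  s3 (successors {s1, s3, s4, s5}): φ is false.
  s4 (successors {s0, s3}): φ is true.
  s5 (successors {s0, s1, s2, s3}): φ is false.
For instance, at s2:
  At s2: \Diamond \Box s is false, q is true, so \Diamond \Box s \lor q is true.
    At s2: \Diamond \Box s requires \Box s at some successor in {s0, s2, s5}.
      At s0: \Box s is false.
      At s2: \Box s is false.
      At s5: \Box s is false.
    So \Diamond \Box s is false at s2.
Satisfying worlds: {s0, s1, s2, s4}

4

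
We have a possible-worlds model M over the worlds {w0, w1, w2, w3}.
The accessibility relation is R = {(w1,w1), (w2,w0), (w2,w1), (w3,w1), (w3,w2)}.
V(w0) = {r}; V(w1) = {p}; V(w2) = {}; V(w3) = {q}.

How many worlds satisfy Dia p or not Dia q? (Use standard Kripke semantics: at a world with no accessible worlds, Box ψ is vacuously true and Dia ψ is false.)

Let φ = Dia p or not Dia q. Evaluate φ at each world:
  w0 (successors ∅): φ is true.
  w1 (successors {w1}): φ is true.
  w2 (successors {w0, w1}): φ is true.
  w3 (successors {w1, w2}): φ is true.
For instance, at w2:
  At w2: Dia p is true, not Dia q is true, so Dia p or not Dia q is true.
    At w2: Dia p requires p at some successor in {w0, w1}.
      p holds at w1, so Dia p is true at w2.
    At w2: Dia q is false, so not Dia q is true.
      At w2: Dia q requires q at some successor in {w0, w1}.
        At w0: q is false.
        At w1: q is false.
      So Dia q is false at w2.
Satisfying worlds: {w0, w1, w2, w3}

4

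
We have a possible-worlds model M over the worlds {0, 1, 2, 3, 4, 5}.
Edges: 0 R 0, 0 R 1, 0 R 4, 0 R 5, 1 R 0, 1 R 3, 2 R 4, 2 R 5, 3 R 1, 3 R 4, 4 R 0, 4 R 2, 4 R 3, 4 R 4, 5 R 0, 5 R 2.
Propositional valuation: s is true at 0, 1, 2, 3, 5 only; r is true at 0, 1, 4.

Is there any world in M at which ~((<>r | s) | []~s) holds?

No

Let φ = ~((<>r | s) | []~s). Evaluate φ at each world:
  0 (successors {0, 1, 4, 5}): φ is false.
  1 (successors {0, 3}): φ is false.
  2 (successors {4, 5}): φ is false.
  3 (successors {1, 4}): φ is false.
  4 (successors {0, 2, 3, 4}): φ is false.
  5 (successors {0, 2}): φ is false.
For instance, at 4:
  At 4: (<>r | s) | []~s is true, so ~((<>r | s) | []~s) is false.
    At 4: <>r | s is true, []~s is false, so (<>r | s) | []~s is true.
      At 4: <>r is true, s is false, so <>r | s is true.
      At 4: []~s requires ~s at every successor {0, 2, 3, 4}.
        ~s fails at 0, so []~s is false at 4.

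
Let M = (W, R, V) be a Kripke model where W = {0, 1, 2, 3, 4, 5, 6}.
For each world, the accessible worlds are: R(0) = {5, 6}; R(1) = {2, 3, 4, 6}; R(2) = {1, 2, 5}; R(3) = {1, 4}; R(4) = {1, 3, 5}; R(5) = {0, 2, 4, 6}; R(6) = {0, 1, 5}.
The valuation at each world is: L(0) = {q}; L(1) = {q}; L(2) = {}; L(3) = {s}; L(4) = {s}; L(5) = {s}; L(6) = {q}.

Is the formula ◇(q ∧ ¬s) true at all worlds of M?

Yes

Let φ = ◇(q ∧ ¬s). Evaluate φ at each world:
  0 (successors {5, 6}): φ is true.
  1 (successors {2, 3, 4, 6}): φ is true.
  2 (successors {1, 2, 5}): φ is true.
  3 (successors {1, 4}): φ is true.
  4 (successors {1, 3, 5}): φ is true.
  5 (successors {0, 2, 4, 6}): φ is true.
  6 (successors {0, 1, 5}): φ is true.
For instance, at 4:
  At 4: ◇(q ∧ ¬s) requires q ∧ ¬s at some successor in {1, 3, 5}.
    q ∧ ¬s holds at 1, so ◇(q ∧ ¬s) is true at 4.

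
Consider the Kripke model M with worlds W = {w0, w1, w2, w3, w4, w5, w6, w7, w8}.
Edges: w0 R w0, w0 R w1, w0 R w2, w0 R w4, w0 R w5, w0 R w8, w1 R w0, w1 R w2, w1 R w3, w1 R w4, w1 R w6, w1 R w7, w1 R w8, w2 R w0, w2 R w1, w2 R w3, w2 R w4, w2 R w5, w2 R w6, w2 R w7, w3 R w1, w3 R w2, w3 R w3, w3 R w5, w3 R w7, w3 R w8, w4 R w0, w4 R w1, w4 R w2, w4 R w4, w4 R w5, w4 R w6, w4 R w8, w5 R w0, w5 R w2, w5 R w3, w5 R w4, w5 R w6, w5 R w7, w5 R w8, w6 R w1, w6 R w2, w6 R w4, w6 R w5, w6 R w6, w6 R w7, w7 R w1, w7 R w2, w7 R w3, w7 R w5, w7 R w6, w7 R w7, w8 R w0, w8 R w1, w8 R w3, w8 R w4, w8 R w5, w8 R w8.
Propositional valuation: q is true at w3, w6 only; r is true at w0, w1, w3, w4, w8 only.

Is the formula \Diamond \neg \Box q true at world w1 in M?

At w1: \Diamond \neg \Box q requires \neg \Box q at some successor in {w0, w2, w3, w4, w6, w7, w8}.
  \neg \Box q holds at w0, so \Diamond \neg \Box q is true at w1.
    At w0: \Box q is false, so \neg \Box q is true.
      At w0: \Box q requires q at every successor {w0, w1, w2, w4, w5, w8}.
        q fails at w0, so \Box q is false at w0.

Yes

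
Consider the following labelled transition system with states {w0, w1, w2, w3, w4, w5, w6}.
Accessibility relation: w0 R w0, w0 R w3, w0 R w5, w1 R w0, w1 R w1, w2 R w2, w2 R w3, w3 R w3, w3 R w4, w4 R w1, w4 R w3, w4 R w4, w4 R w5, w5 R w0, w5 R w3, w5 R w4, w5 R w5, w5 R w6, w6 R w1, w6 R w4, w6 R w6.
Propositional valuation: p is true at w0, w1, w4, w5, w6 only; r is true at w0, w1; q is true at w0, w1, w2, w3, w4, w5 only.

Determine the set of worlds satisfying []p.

Let φ = []p. Evaluate φ at each world:
  w0 (successors {w0, w3, w5}): φ is false.
  w1 (successors {w0, w1}): φ is true.
  w2 (successors {w2, w3}): φ is false.
  w3 (successors {w3, w4}): φ is false.
  w4 (successors {w1, w3, w4, w5}): φ is false.
  w5 (successors {w0, w3, w4, w5, w6}): φ is false.
  w6 (successors {w1, w4, w6}): φ is true.
For instance, at w1:
  At w1: []p requires p at every successor {w0, w1}.
    At w0: p is true.
    At w1: p is true.
  So []p is true at w1.
Satisfying worlds: {w1, w6}

w1, w6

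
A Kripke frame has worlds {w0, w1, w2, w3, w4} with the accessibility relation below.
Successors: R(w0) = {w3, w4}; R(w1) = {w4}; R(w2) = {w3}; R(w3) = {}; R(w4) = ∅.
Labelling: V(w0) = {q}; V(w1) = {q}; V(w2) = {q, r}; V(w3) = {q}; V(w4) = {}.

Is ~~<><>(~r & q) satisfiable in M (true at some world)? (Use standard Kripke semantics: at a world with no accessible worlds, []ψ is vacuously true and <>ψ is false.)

No

Let φ = ~~<><>(~r & q). Evaluate φ at each world:
  w0 (successors {w3, w4}): φ is false.
  w1 (successors {w4}): φ is false.
  w2 (successors {w3}): φ is false.
  w3 (successors ∅): φ is false.
  w4 (successors ∅): φ is false.
For instance, at w0:
  At w0: ~<><>(~r & q) is true, so ~~<><>(~r & q) is false.
    At w0: <><>(~r & q) is false, so ~<><>(~r & q) is true.
      At w0: <><>(~r & q) requires <>(~r & q) at some successor in {w3, w4}.
        At w3: <>(~r & q) is false.
        At w4: <>(~r & q) is false.
      So <><>(~r & q) is false at w0.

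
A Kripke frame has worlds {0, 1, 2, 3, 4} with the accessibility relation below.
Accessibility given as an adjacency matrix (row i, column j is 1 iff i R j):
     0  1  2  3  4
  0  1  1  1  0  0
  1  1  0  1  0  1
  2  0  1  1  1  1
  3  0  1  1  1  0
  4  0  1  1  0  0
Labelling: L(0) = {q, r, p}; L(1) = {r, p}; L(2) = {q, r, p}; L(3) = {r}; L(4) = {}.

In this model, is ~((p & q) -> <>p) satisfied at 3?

No

At 3: (p & q) -> <>p is true, so ~((p & q) -> <>p) is false.
  At 3: p & q is false, <>p is true, so (p & q) -> <>p is true.
    At 3: <>p requires p at some successor in {1, 2, 3}.
      p holds at 1, so <>p is true at 3.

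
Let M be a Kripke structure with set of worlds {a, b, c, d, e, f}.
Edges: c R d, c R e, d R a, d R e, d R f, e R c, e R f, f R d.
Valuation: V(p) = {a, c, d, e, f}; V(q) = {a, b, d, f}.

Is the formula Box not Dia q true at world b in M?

At b: no accessible worlds, so Box not Dia q holds vacuously.

Yes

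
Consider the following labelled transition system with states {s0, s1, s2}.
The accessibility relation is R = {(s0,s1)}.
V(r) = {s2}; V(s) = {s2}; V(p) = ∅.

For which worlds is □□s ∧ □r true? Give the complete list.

Let φ = □□s ∧ □r. Evaluate φ at each world:
  s0 (successors {s1}): φ is false.
  s1 (successors ∅): φ is true.
  s2 (successors ∅): φ is true.
For instance, at s0:
  At s0: □□s is true, □r is false, so □□s ∧ □r is false.
    At s0: □□s requires □s at every successor {s1}.
      At s1: □s is true.
    So □□s is true at s0.
    At s0: □r requires r at every successor {s1}.
      r fails at s1, so □r is false at s0.
Satisfying worlds: {s1, s2}

s1, s2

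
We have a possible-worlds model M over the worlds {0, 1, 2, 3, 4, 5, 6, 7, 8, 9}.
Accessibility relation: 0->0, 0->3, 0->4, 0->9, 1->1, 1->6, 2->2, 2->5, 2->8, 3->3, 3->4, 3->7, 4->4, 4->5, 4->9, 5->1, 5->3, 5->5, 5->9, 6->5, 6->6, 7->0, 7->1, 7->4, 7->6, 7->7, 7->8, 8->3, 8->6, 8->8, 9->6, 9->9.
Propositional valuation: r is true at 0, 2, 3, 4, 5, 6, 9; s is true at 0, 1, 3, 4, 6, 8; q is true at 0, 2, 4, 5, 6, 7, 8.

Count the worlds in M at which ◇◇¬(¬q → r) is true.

Let φ = ◇◇¬(¬q → r). Evaluate φ at each world:
  0 (successors {0, 3, 4, 9}): φ is false.
  1 (successors {1, 6}): φ is true.
  2 (successors {2, 5, 8}): φ is true.
  3 (successors {3, 4, 7}): φ is true.
  4 (successors {4, 5, 9}): φ is true.
  5 (successors {1, 3, 5, 9}): φ is true.
  6 (successors {5, 6}): φ is true.
  7 (successors {0, 1, 4, 6, 7, 8}): φ is true.
  8 (successors {3, 6, 8}): φ is false.
  9 (successors {6, 9}): φ is false.
For instance, at 2:
  At 2: ◇◇¬(¬q → r) requires ◇¬(¬q → r) at some successor in {2, 5, 8}.
    ◇¬(¬q → r) holds at 5, so ◇◇¬(¬q → r) is true at 2.
      At 5: ◇¬(¬q → r) requires ¬(¬q → r) at some successor in {1, 3, 5, 9}.
        ¬(¬q → r) holds at 1, so ◇¬(¬q → r) is true at 5.
Satisfying worlds: {1, 2, 3, 4, 5, 6, 7}

7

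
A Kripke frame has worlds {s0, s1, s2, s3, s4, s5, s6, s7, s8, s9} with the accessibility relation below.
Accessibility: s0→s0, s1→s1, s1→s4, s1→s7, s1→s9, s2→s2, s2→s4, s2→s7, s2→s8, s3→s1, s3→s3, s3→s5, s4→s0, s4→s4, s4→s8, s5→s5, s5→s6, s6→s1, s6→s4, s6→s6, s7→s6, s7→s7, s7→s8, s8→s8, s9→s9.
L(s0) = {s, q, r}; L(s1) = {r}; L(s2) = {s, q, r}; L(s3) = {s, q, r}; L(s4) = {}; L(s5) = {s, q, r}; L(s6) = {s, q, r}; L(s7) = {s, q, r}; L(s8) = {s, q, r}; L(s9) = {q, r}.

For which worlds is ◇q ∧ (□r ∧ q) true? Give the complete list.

Recall that □ψ holds at a world iff ψ holds at every accessible world, and ◇ψ holds iff ψ holds at some accessible world.
Let φ = ◇q ∧ (□r ∧ q). Evaluate φ at each world:
  s0 (successors {s0}): φ is true.
  s1 (successors {s1, s4, s7, s9}): φ is false.
  s2 (successors {s2, s4, s7, s8}): φ is false.
  s3 (successors {s1, s3, s5}): φ is true.
  s4 (successors {s0, s4, s8}): φ is false.
  s5 (successors {s5, s6}): φ is true.
  s6 (successors {s1, s4, s6}): φ is false.
  s7 (successors {s6, s7, s8}): φ is true.
  s8 (successors {s8}): φ is true.
  s9 (successors {s9}): φ is true.
For instance, at s4:
  At s4: ◇q is true, □r ∧ q is false, so ◇q ∧ (□r ∧ q) is false.
    At s4: ◇q requires q at some successor in {s0, s4, s8}.
      q holds at s0, so ◇q is true at s4.
    At s4: □r is false, q is false, so □r ∧ q is false.
      At s4: □r requires r at every successor {s0, s4, s8}.
        r fails at s4, so □r is false at s4.
Satisfying worlds: {s0, s3, s5, s7, s8, s9}

s0, s3, s5, s7, s8, s9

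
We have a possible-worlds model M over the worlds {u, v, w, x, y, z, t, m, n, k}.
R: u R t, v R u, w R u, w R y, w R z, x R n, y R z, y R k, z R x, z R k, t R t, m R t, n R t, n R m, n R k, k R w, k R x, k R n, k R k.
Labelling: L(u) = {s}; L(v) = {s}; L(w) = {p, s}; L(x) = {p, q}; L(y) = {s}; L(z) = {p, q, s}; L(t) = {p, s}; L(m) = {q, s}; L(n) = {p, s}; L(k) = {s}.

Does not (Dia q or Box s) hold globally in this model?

No

Recall that Box ψ holds at a world iff ψ holds at every accessible world, and Dia ψ holds iff ψ holds at some accessible world.
Let φ = not (Dia q or Box s). Evaluate φ at each world:
  u (successors {t}): φ is false.
  v (successors {u}): φ is false.
  w (successors {u, y, z}): φ is false.
  x (successors {n}): φ is false.
  y (successors {z, k}): φ is false.
  z (successors {x, k}): φ is false.
  t (successors {t}): φ is false.
  m (successors {t}): φ is false.
  n (successors {t, m, k}): φ is false.
  k (successors {w, x, n, k}): φ is false.
Detail at u (counterexample):
  At u: Dia q or Box s is true, so not (Dia q or Box s) is false.
    At u: Dia q is false, Box s is true, so Dia q or Box s is true.
      At u: Dia q requires q at some successor in {t}.
        At t: q is false.
      So Dia q is false at u.
      At u: Box s requires s at every successor {t}.
        At t: s is true.
      So Box s is true at u.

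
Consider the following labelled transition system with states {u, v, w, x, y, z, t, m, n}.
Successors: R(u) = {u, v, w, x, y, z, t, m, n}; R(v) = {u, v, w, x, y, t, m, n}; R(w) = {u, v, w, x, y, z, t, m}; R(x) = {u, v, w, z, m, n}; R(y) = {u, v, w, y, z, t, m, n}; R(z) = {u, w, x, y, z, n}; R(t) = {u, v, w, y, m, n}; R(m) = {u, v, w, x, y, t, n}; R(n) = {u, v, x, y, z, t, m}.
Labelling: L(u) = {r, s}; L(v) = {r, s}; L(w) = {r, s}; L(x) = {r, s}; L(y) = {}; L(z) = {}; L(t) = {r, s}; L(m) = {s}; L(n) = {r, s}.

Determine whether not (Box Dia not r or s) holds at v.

No

At v: Box Dia not r or s is true, so not (Box Dia not r or s) is false.
  At v: Box Dia not r is true, s is true, so Box Dia not r or s is true.
    At v: Box Dia not r requires Dia not r at every successor {u, v, w, x, y, t, m, n}.
      At u: Dia not r is true.
      At v: Dia not r is true.
      At w: Dia not r is true.
      At x: Dia not r is true.
      At y: Dia not r is true.
      At t: Dia not r is true.
      At m: Dia not r is true.
      At n: Dia not r is true.
    So Box Dia not r is true at v.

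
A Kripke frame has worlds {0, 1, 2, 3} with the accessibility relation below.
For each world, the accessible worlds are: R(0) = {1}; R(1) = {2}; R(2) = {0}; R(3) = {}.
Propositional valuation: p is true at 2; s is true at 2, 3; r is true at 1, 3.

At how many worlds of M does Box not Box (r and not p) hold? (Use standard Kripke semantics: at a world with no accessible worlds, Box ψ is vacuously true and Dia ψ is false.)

3

Let φ = Box not Box (r and not p). Evaluate φ at each world:
  0 (successors {1}): φ is true.
  1 (successors {2}): φ is true.
  2 (successors {0}): φ is false.
  3 (successors ∅): φ is true.
For instance, at 1:
  At 1: Box not Box (r and not p) requires not Box (r and not p) at every successor {2}.
      At 2: Box (r and not p) is false, so not Box (r and not p) is true.
  So Box not Box (r and not p) is true at 1.
Satisfying worlds: {0, 1, 3}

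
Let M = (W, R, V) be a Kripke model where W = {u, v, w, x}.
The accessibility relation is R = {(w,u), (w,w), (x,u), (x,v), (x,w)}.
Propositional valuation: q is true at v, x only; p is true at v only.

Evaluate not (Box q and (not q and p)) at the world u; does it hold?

Yes

At u: Box q and (not q and p) is false, so not (Box q and (not q and p)) is true.
  At u: Box q is true, not q and p is false, so Box q and (not q and p) is false.
    At u: no accessible worlds, so Box q holds vacuously.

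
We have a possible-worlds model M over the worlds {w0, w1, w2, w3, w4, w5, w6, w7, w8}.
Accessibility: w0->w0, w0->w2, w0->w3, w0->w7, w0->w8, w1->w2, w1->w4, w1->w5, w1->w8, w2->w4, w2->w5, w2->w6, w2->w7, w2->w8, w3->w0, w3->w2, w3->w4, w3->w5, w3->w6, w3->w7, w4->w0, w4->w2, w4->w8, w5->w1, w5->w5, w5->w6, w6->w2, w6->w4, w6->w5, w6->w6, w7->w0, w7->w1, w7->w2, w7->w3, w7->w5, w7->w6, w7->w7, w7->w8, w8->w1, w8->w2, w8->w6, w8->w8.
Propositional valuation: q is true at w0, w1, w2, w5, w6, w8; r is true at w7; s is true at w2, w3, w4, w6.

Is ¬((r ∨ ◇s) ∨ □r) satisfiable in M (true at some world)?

Let φ = ¬((r ∨ ◇s) ∨ □r). Evaluate φ at each world:
  w0 (successors {w0, w2, w3, w7, w8}): φ is false.
  w1 (successors {w2, w4, w5, w8}): φ is false.
  w2 (successors {w4, w5, w6, w7, w8}): φ is false.
  w3 (successors {w0, w2, w4, w5, w6, w7}): φ is false.
  w4 (successors {w0, w2, w8}): φ is false.
  w5 (successors {w1, w5, w6}): φ is false.
  w6 (successors {w2, w4, w5, w6}): φ is false.
  w7 (successors {w0, w1, w2, w3, w5, w6, w7, w8}): φ is false.
  w8 (successors {w1, w2, w6, w8}): φ is false.
For instance, at w4:
  At w4: (r ∨ ◇s) ∨ □r is true, so ¬((r ∨ ◇s) ∨ □r) is false.
    At w4: r ∨ ◇s is true, □r is false, so (r ∨ ◇s) ∨ □r is true.
      At w4: r is false, ◇s is true, so r ∨ ◇s is true.
      At w4: □r requires r at every successor {w0, w2, w8}.
        r fails at w0, so □r is false at w4.

No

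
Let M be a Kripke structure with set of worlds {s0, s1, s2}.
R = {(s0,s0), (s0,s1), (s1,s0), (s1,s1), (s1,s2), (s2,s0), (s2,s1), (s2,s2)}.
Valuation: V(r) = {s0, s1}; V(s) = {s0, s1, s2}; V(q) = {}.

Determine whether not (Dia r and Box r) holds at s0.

No

Recall that Box ψ holds at a world iff ψ holds at every accessible world, and Dia ψ holds iff ψ holds at some accessible world.
At s0: Dia r and Box r is true, so not (Dia r and Box r) is false.
  At s0: Dia r is true, Box r is true, so Dia r and Box r is true.
    At s0: Dia r requires r at some successor in {s0, s1}.
      r holds at s0, so Dia r is true at s0.
    At s0: Box r requires r at every successor {s0, s1}.
      At s0: r is true.
      At s1: r is true.
    So Box r is true at s0.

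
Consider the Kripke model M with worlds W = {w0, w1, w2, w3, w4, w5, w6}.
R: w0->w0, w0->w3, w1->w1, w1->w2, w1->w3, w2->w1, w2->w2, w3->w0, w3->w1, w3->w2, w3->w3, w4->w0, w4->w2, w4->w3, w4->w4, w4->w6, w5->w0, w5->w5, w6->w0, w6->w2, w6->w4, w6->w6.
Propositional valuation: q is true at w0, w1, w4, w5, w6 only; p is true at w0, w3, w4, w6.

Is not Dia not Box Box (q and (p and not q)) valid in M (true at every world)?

Recall that Box ψ holds at a world iff ψ holds at every accessible world, and Dia ψ holds iff ψ holds at some accessible world.
Let φ = not Dia not Box Box (q and (p and not q)). Evaluate φ at each world:
  w0 (successors {w0, w3}): φ is false.
  w1 (successors {w1, w2, w3}): φ is false.
  w2 (successors {w1, w2}): φ is false.
  w3 (successors {w0, w1, w2, w3}): φ is false.
  w4 (successors {w0, w2, w3, w4, w6}): φ is false.
  w5 (successors {w0, w5}): φ is false.
  w6 (successors {w0, w2, w4, w6}): φ is false.
Detail at w0 (counterexample):
  At w0: Dia not Box Box (q and (p and not q)) is true, so not Dia not Box Box (q and (p and not q)) is false.
    At w0: Dia not Box Box (q and (p and not q)) requires not Box Box (q and (p and not q)) at some successor in {w0, w3}.
      not Box Box (q and (p and not q)) holds at w0, so Dia not Box Box (q and (p and not q)) is true at w0.

No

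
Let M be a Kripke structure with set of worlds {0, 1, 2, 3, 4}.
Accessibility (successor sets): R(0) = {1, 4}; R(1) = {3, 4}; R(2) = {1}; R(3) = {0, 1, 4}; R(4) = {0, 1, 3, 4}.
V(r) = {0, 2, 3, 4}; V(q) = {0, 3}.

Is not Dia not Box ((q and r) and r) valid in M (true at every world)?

No

Recall that Box ψ holds at a world iff ψ holds at every accessible world, and Dia ψ holds iff ψ holds at some accessible world.
Let φ = not Dia not Box ((q and r) and r). Evaluate φ at each world:
  0 (successors {1, 4}): φ is false.
  1 (successors {3, 4}): φ is false.
  2 (successors {1}): φ is false.
  3 (successors {0, 1, 4}): φ is false.
  4 (successors {0, 1, 3, 4}): φ is false.
Detail at 0 (counterexample):
  At 0: Dia not Box ((q and r) and r) is true, so not Dia not Box ((q and r) and r) is false.
    At 0: Dia not Box ((q and r) and r) requires not Box ((q and r) and r) at some successor in {1, 4}.
      not Box ((q and r) and r) holds at 1, so Dia not Box ((q and r) and r) is true at 0.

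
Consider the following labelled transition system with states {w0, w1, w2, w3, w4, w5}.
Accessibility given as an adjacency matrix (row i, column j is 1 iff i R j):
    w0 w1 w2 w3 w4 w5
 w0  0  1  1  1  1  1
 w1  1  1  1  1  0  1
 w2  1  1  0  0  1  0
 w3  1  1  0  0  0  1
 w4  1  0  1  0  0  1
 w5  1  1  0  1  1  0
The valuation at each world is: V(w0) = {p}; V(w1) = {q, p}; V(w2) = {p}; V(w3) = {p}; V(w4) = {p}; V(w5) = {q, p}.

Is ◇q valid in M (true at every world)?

Let φ = ◇q. Evaluate φ at each world:
  w0 (successors {w1, w2, w3, w4, w5}): φ is true.
  w1 (successors {w0, w1, w2, w3, w5}): φ is true.
  w2 (successors {w0, w1, w4}): φ is true.
  w3 (successors {w0, w1, w5}): φ is true.
  w4 (successors {w0, w2, w5}): φ is true.
  w5 (successors {w0, w1, w3, w4}): φ is true.
For instance, at w5:
  At w5: ◇q requires q at some successor in {w0, w1, w3, w4}.
    q holds at w1, so ◇q is true at w5.

Yes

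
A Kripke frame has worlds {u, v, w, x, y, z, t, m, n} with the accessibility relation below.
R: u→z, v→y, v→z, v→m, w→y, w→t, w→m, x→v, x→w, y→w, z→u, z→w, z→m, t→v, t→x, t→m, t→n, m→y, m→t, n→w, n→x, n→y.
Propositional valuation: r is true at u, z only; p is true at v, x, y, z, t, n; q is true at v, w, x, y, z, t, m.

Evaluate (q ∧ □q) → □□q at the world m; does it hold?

No

At m: q ∧ □q is true, □□q is false, so (q ∧ □q) → □□q is false.
  At m: q is true, □q is true, so q ∧ □q is true.
    At m: □q requires q at every successor {y, t}.
      At y: q is true.
      At t: q is true.
    So □q is true at m.
  At m: □□q requires □q at every successor {y, t}.
    □q fails at t, so □□q is false at m.
      At t: □q requires q at every successor {v, x, m, n}.
        q fails at n, so □q is false at t.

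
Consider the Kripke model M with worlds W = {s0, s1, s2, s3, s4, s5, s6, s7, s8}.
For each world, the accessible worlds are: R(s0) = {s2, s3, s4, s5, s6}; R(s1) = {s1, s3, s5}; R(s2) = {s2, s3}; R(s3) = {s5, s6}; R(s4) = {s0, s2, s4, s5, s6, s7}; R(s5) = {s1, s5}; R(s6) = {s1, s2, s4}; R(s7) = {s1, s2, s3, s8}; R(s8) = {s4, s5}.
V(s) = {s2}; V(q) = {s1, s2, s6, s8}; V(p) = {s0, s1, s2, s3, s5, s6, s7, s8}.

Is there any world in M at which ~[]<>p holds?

No

Let φ = ~[]<>p. Evaluate φ at each world:
  s0 (successors {s2, s3, s4, s5, s6}): φ is false.
  s1 (successors {s1, s3, s5}): φ is false.
  s2 (successors {s2, s3}): φ is false.
  s3 (successors {s5, s6}): φ is false.
  s4 (successors {s0, s2, s4, s5, s6, s7}): φ is false.
  s5 (successors {s1, s5}): φ is false.
  s6 (successors {s1, s2, s4}): φ is false.
  s7 (successors {s1, s2, s3, s8}): φ is false.
  s8 (successors {s4, s5}): φ is false.
For instance, at s5:
  At s5: []<>p is true, so ~[]<>p is false.
    At s5: []<>p requires <>p at every successor {s1, s5}.
      At s1: <>p is true.
      At s5: <>p is true.
    So []<>p is true at s5.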